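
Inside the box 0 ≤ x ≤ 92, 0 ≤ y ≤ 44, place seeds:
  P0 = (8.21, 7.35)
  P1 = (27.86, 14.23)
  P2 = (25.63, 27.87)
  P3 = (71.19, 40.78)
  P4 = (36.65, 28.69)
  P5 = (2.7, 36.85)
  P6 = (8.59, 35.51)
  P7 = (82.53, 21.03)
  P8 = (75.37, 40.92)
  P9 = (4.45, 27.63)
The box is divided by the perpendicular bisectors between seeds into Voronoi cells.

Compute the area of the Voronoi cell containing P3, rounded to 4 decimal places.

1. box [0,92]×[0,44]: [(0, 0) (92, 0) (92, 44) (0, 44)]
2. ⊥bis P3·P0 via (39.7,24.065): [(52.4738, 0) (92, 0) (92, 44) (29.1184, 44)]  |A|=2252.9712
3. ⊥bis P3·P1 via (49.525,27.505): [(66.3784, 0) (92, 0) (92, 44) (39.4179, 44)]  |A|=1720.4823
4. ⊥bis P3·P2 via (48.41,34.325): [(51.0459, 25.0229) (66.3784, 0) (92, 0) (92, 44) (45.6685, 44)]  |A|=1661.1732
5. ⊥bis P3·P4 via (53.92,34.735): [(65.6784, 1.1425) (66.3784, 0) (92, 0) (92, 44) (50.677, 44)]  |A|=1479.2133
6. ⊥bis P3·P5 via (36.945,38.815): [(65.6784, 1.1425) (66.3784, 0) (92, 0) (92, 44) (50.677, 44)]  |A|=1479.2133
7. ⊥bis P3·P6 via (39.89,38.145): [(65.6784, 1.1425) (66.3784, 0) (92, 0) (92, 44) (50.677, 44)]  |A|=1479.2133
8. ⊥bis P3·P7 via (76.86,30.905): [(58.8752, 20.5785) (92, 39.598) (92, 44) (50.677, 44)]  |A|=556.8301
9. ⊥bis P3·P8 via (73.28,40.85): [(58.8752, 20.5785) (73.6743, 29.0759) (73.1745, 44) (50.677, 44)]  |A|=376.0186
10. ⊥bis P3·P9 via (37.82,34.205): [(58.8752, 20.5785) (73.6743, 29.0759) (73.1745, 44) (50.677, 44)]  |A|=376.0186
11. canonical 4-gon: [(58.8752, 20.5785) (73.6743, 29.0759) (73.1745, 44) (50.677, 44)]
12. shoelace: 376.0186

Area of P3's cell: 376.0186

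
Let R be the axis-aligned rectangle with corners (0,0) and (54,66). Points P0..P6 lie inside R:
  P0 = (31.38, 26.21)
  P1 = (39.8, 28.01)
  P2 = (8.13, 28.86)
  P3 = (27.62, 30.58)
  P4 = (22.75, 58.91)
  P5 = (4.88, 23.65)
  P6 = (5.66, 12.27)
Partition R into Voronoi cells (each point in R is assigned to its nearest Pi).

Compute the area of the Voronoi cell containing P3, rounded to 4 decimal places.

1. box [0,54]×[0,66]: [(0, 0) (54, 0) (54, 66) (0, 66)]
2. ⊥bis P3·P0 via (29.5,28.395): [(0, 3.0128) (54, 49.4751) (54, 66) (0, 66)]  |A|=2146.8256
3. ⊥bis P3·P1 via (33.71,29.295): [(0, 3.0128) (34.4118, 32.6212) (41.4548, 66) (0, 66)]  |A|=1775.6077
4. ⊥bis P3·P2 via (17.875,29.72): [(18.8041, 19.1921) (34.4118, 32.6212) (41.4548, 66) (14.6733, 66)]  |A|=839.9871
5. ⊥bis P3·P4 via (25.185,44.745): [(16.6781, 43.2826) (18.8041, 19.1921) (34.4118, 32.6212) (37.4135, 46.8471)]  |A|=344.415
6. ⊥bis P3·P5 via (16.25,27.115): [(16.6781, 43.2826) (18.8041, 19.1921) (34.4118, 32.6212) (37.4135, 46.8471)]  |A|=344.415
7. ⊥bis P3·P6 via (16.64,21.425): [(16.6781, 43.2826) (18.8041, 19.1921) (34.4118, 32.6212) (37.4135, 46.8471)]  |A|=344.415
8. canonical 4-gon: [(16.6781, 43.2826) (18.8041, 19.1921) (34.4118, 32.6212) (37.4135, 46.8471)]
9. shoelace: 344.415

Area of P3's cell: 344.4150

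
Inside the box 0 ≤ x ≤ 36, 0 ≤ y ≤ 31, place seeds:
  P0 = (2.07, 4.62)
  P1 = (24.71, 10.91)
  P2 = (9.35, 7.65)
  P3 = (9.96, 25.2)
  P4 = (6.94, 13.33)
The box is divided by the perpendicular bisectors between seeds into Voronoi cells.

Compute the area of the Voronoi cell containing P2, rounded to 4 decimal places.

Area of P2's cell: 135.0802

1. box [0,36]×[0,31]: [(0, 0) (36, 0) (36, 31) (0, 31)]
2. ⊥bis P2·P0 via (5.71,6.135): [(0, 19.8541) (8.2634, 0) (36, 0) (36, 31) (0, 31)]  |A|=1033.9685
3. ⊥bis P2·P1 via (17.03,9.28): [(0, 19.8541) (8.2634, 0) (18.9996, 0) (12.4202, 31) (0, 31)]  |A|=404.9745
4. ⊥bis P2·P3 via (9.655,16.425): [(1.3064, 16.7152) (8.2634, 0) (18.9996, 0) (15.5571, 16.2199)]  |A|=204.4474
5. ⊥bis P2·P4 via (8.145,10.49): [(4.5349, 8.9583) (8.2634, 0) (18.9996, 0) (16.0604, 13.8485)]  |A|=135.0802
6. canonical 4-gon: [(4.5349, 8.9583) (8.2634, 0) (18.9996, 0) (16.0604, 13.8485)]
7. shoelace: 135.0802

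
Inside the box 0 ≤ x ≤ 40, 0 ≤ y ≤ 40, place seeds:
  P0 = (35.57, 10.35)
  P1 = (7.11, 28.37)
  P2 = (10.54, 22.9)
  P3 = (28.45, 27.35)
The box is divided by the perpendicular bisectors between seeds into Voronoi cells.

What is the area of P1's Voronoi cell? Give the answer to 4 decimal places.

1. box [0,40]×[0,40]: [(0, 0) (40, 0) (40, 40) (0, 40)]
2. ⊥bis P1·P0 via (21.34,19.36): [(0, 0) (9.0818, 0) (34.4086, 40) (0, 40)]  |A|=869.8091
3. ⊥bis P1·P2 via (8.825,25.635): [(0, 20.1012) (31.7336, 40) (0, 40)]  |A|=315.73
4. ⊥bis P1·P3 via (17.78,27.86): [(0, 20.1012) (17.9471, 31.355) (18.3603, 40) (0, 40)]  |A|=257.924
5. canonical 4-gon: [(0, 20.1012) (17.9471, 31.355) (18.3603, 40) (0, 40)]
6. shoelace: 257.924

Area of P1's cell: 257.9240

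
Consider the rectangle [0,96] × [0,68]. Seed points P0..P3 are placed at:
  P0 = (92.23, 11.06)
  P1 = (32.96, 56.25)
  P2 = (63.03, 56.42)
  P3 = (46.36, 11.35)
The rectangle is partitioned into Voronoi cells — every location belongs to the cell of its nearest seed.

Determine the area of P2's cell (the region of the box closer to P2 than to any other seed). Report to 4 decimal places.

1. box [0,96]×[0,68]: [(0, 0) (96, 0) (96, 68) (0, 68)]
2. ⊥bis P2·P0 via (77.63,33.74): [(0, 0) (25.2175, 0) (96, 45.5655) (96, 68) (0, 68)]  |A|=4915.3794
3. ⊥bis P2·P1 via (47.995,56.335): [(48.2297, 14.8139) (96, 45.5655) (96, 68) (47.9291, 68)]  |A|=1814.2043
4. ⊥bis P2·P3 via (54.695,33.885): [(48.1081, 36.3213) (69.404, 28.4446) (96, 45.5655) (96, 68) (47.9291, 68)]  |A|=1585.6744
5. canonical 5-gon: [(48.1081, 36.3213) (69.404, 28.4446) (96, 45.5655) (96, 68) (47.9291, 68)]
6. shoelace: 1585.6744

Area of P2's cell: 1585.6744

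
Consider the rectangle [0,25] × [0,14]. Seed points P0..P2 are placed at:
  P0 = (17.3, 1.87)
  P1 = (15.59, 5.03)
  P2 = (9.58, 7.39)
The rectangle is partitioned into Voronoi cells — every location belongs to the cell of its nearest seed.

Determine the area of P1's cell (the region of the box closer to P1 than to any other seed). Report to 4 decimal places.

1. box [0,25]×[0,14]: [(0, 0) (25, 0) (25, 14) (0, 14)]
2. ⊥bis P1·P0 via (16.445,3.45): [(0, 0) (10.0696, 0) (25, 8.0794) (25, 14) (0, 14)]  |A|=289.6852
3. ⊥bis P1·P2 via (12.585,6.21): [(10.1672, 0.0528) (25, 8.0794) (25, 14) (15.644, 14)]  |A|=109.1542
4. canonical 4-gon: [(10.1672, 0.0528) (25, 8.0794) (25, 14) (15.644, 14)]
5. shoelace: 109.1542

Area of P1's cell: 109.1542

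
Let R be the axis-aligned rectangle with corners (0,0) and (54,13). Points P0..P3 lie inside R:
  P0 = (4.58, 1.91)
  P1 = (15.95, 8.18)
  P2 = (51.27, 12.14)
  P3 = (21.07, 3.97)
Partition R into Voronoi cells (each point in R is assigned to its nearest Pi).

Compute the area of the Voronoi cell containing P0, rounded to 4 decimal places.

1. box [0,54]×[0,13]: [(0, 0) (54, 0) (54, 13) (0, 13)]
2. ⊥bis P0·P1 via (10.265,5.045): [(0, 0) (13.0471, 0) (5.8782, 13) (0, 13)]  |A|=123.0143
3. ⊥bis P0·P2 via (27.925,7.025): [(0, 0) (13.0471, 0) (5.8782, 13) (0, 13)]  |A|=123.0143
4. ⊥bis P0·P3 via (12.825,2.94): [(0, 0) (13.0471, 0) (5.8782, 13) (0, 13)]  |A|=123.0143
5. canonical 4-gon: [(0, 0) (13.0471, 0) (5.8782, 13) (0, 13)]
6. shoelace: 123.0143

Area of P0's cell: 123.0143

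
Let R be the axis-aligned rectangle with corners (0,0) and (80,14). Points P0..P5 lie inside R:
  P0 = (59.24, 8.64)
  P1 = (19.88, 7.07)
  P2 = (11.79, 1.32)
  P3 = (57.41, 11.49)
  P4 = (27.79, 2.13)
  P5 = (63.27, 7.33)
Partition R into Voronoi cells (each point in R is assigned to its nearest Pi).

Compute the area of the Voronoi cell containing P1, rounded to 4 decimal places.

1. box [0,80]×[0,14]: [(0, 0) (80, 0) (80, 14) (0, 14)]
2. ⊥bis P1·P0 via (39.56,7.855): [(0, 0) (39.8733, 0) (39.3149, 14) (0, 14)]  |A|=554.3175
3. ⊥bis P1·P2 via (15.835,4.195): [(18.8166, 0) (39.8733, 0) (39.3149, 14) (8.8661, 14)]  |A|=360.5388
4. ⊥bis P1·P3 via (38.645,9.28): [(18.8166, 0) (39.7379, 0) (38.0891, 14) (8.8661, 14)]  |A|=351.0106
5. ⊥bis P1·P4 via (23.835,4.6): [(18.8166, 0) (20.9622, 0) (29.7055, 14) (8.8661, 14)]  |A|=160.8954
6. ⊥bis P1·P5 via (41.575,7.2): [(18.8166, 0) (20.9622, 0) (29.7055, 14) (8.8661, 14)]  |A|=160.8954
7. canonical 4-gon: [(18.8166, 0) (20.9622, 0) (29.7055, 14) (8.8661, 14)]
8. shoelace: 160.8954

Area of P1's cell: 160.8954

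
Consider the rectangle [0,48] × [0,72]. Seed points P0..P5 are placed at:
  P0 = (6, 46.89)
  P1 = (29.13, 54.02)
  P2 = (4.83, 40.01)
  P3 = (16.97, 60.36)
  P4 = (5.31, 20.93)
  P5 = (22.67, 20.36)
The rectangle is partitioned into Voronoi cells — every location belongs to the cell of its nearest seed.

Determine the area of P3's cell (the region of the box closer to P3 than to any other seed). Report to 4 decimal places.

1. box [0,48]×[0,72]: [(0, 0) (48, 0) (48, 72) (0, 72)]
2. ⊥bis P3·P0 via (11.485,53.625): [(0, 62.9784) (48, 23.8871) (48, 72) (0, 72)]  |A|=1371.2278
3. ⊥bis P3·P1 via (23.05,57.19): [(0, 62.9784) (18.2983, 48.0763) (30.7717, 72) (0, 72)]  |A|=450.6263
4. ⊥bis P3·P2 via (10.9,50.185): [(0, 62.9784) (18.2983, 48.0763) (30.7717, 72) (0, 72)]  |A|=450.6263
5. ⊥bis P3·P4 via (11.14,40.645): [(0, 62.9784) (18.2983, 48.0763) (30.7717, 72) (0, 72)]  |A|=450.6263
6. ⊥bis P3·P5 via (19.82,40.36): [(0, 62.9784) (18.2983, 48.0763) (30.7717, 72) (0, 72)]  |A|=450.6263
7. canonical 4-gon: [(0, 62.9784) (18.2983, 48.0763) (30.7717, 72) (0, 72)]
8. shoelace: 450.6263

Area of P3's cell: 450.6263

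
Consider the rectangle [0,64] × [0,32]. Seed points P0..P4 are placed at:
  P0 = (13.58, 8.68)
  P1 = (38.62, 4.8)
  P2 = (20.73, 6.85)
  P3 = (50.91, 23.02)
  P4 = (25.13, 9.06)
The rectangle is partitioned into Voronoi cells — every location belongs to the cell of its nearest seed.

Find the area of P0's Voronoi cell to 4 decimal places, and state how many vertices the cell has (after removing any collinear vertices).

1. box [0,64]×[0,32]: [(0, 0) (64, 0) (64, 32) (0, 32)]
2. ⊥bis P0·P1 via (26.1,6.74): [(0, 0) (25.0556, 0) (30.0141, 32) (0, 32)]  |A|=881.1154
3. ⊥bis P0·P2 via (17.155,7.765): [(0, 0) (15.1676, 0) (23.3578, 32) (0, 32)]  |A|=616.4064
4. ⊥bis P0·P3 via (32.245,15.85): [(0, 0) (15.1676, 0) (23.3578, 32) (0, 32)]  |A|=616.4064
5. ⊥bis P0·P4 via (19.355,8.87): [(0, 0) (15.1676, 0) (19.1366, 15.5074) (18.594, 32) (0, 32)]  |A|=577.1228
6. canonical 5-gon: [(0, 0) (15.1676, 0) (19.1366, 15.5074) (18.594, 32) (0, 32)]
7. shoelace: 577.1228

Area of P0's cell: 577.1228 (5 vertices)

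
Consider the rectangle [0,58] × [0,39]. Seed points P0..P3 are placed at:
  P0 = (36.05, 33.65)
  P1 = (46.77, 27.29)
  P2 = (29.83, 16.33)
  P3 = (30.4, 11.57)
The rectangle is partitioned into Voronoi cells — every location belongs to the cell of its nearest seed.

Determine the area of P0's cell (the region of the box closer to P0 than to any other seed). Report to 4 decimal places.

Area of P0's cell: 402.0296

1. box [0,58]×[0,39]: [(0, 0) (58, 0) (58, 39) (0, 39)]
2. ⊥bis P0·P1 via (41.41,30.47): [(0, 0) (23.3326, 0) (46.4707, 39) (0, 39)]  |A|=1361.1655
3. ⊥bis P0·P2 via (32.94,24.99): [(0, 36.8195) (37.2422, 23.445) (46.4707, 39) (0, 39)]  |A|=402.0296
4. ⊥bis P0·P3 via (33.225,22.61): [(0, 36.8195) (37.2422, 23.445) (46.4707, 39) (0, 39)]  |A|=402.0296
5. canonical 4-gon: [(0, 36.8195) (37.2422, 23.445) (46.4707, 39) (0, 39)]
6. shoelace: 402.0296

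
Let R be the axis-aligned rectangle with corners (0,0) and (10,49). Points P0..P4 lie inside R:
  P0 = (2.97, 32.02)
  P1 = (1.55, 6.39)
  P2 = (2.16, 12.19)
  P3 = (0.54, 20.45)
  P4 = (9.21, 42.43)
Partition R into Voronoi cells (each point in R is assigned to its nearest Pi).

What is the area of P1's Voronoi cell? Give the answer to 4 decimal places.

Area of P1's cell: 89.5923

1. box [0,10]×[0,49]: [(0, 0) (10, 0) (10, 49) (0, 49)]
2. ⊥bis P1·P0 via (2.26,19.205): [(0, 19.3302) (0, 0) (10, 0) (10, 18.7762)]  |A|=190.5319
3. ⊥bis P1·P2 via (1.855,9.29): [(0, 9.4851) (0, 0) (10, 0) (10, 8.4334)]  |A|=89.5923
4. ⊥bis P1·P3 via (1.045,13.42): [(0, 9.4851) (0, 0) (10, 0) (10, 8.4334)]  |A|=89.5923
5. ⊥bis P1·P4 via (5.38,24.41): [(0, 9.4851) (0, 0) (10, 0) (10, 8.4334)]  |A|=89.5923
6. canonical 4-gon: [(0, 9.4851) (0, 0) (10, 0) (10, 8.4334)]
7. shoelace: 89.5923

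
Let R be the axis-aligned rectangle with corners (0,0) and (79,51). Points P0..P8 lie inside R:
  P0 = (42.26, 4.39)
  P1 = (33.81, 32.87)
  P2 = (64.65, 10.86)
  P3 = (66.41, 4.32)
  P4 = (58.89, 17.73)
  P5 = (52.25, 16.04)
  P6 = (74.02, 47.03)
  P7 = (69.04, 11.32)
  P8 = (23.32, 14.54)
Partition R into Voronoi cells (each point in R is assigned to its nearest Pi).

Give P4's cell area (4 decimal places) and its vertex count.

Area of P4's cell: 322.7527 (5 vertices)

1. box [0,79]×[0,51]: [(0, 0) (79, 0) (79, 51) (0, 51)]
2. ⊥bis P4·P0 via (50.575,11.06): [(59.4469, 0) (79, 0) (79, 51) (18.5365, 51)]  |A|=2040.4212
3. ⊥bis P4·P1 via (46.35,25.3): [(43.2592, 20.18) (59.4469, 0) (79, 0) (79, 51) (61.8643, 51)]  |A|=1372.7414
4. ⊥bis P4·P2 via (61.77,14.295): [(43.2592, 20.18) (53.5251, 7.3823) (79, 28.7411) (79, 51) (61.8643, 51)]  |A|=934.4804
5. ⊥bis P4·P3 via (62.65,11.025): [(43.2592, 20.18) (53.5251, 7.3823) (79, 28.7411) (79, 51) (61.8643, 51)]  |A|=934.4804
6. ⊥bis P4·P5 via (55.57,16.885): [(51.329, 33.5479) (57.2036, 10.4664) (79, 28.7411) (79, 51) (61.8643, 51)]  |A|=762.7147
7. ⊥bis P4·P6 via (66.455,32.38): [(54.3861, 38.6122) (51.329, 33.5479) (57.2036, 10.4664) (76.9044, 26.9841)]  |A|=350.6724
8. ⊥bis P4·P7 via (63.965,14.525): [(73.0803, 28.9588) (54.3861, 38.6122) (51.329, 33.5479) (57.2036, 10.4664) (66.1264, 17.9476)]  |A|=322.7527
9. ⊥bis P4·P8 via (41.105,16.135): [(73.0803, 28.9588) (54.3861, 38.6122) (51.329, 33.5479) (57.2036, 10.4664) (66.1264, 17.9476)]  |A|=322.7527
10. canonical 5-gon: [(73.0803, 28.9588) (54.3861, 38.6122) (51.329, 33.5479) (57.2036, 10.4664) (66.1264, 17.9476)]
11. shoelace: 322.7527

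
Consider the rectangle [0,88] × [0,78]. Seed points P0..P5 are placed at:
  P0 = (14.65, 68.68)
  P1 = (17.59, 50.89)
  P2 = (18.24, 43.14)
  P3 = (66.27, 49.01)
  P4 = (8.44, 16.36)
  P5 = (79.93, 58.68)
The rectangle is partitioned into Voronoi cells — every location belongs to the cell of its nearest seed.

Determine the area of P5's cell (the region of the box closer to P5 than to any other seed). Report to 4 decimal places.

Area of P5's cell: 723.2359

1. box [0,88]×[0,78]: [(0, 0) (88, 0) (88, 78) (0, 78)]
2. ⊥bis P5·P0 via (47.29,63.68): [(37.5351, 0) (88, 0) (88, 78) (49.4836, 78)]  |A|=3470.2697
3. ⊥bis P5·P1 via (48.76,54.785): [(47.4874, 64.9688) (55.6059, 0) (88, 0) (88, 78) (49.4836, 78)]  |A|=2883.2494
4. ⊥bis P5·P2 via (49.085,50.91): [(47.4874, 64.9688) (49.4009, 49.6558) (61.9095, 0) (88, 0) (88, 78) (49.4836, 78)]  |A|=2726.7459
5. ⊥bis P5·P3 via (73.1,53.845): [(88, 32.797) (88, 78) (56.0005, 78)]  |A|=723.2359
6. ⊥bis P5·P4 via (44.185,37.52): [(88, 32.797) (88, 78) (56.0005, 78)]  |A|=723.2359
7. canonical 3-gon: [(88, 32.797) (88, 78) (56.0005, 78)]
8. shoelace: 723.2359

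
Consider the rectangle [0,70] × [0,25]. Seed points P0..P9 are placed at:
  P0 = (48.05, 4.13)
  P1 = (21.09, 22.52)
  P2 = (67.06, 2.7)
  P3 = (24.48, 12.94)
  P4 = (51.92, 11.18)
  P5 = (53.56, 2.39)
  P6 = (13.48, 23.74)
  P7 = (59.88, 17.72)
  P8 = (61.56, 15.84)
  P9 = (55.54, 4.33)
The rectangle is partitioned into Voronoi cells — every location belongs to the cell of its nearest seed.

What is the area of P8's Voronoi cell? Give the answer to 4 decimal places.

Area of P8's cell: 121.3171

1. box [0,70]×[0,25]: [(0, 0) (70, 0) (70, 25) (0, 25)]
2. ⊥bis P8·P0 via (54.805,9.985): [(63.4597, 0) (70, 0) (70, 25) (41.7905, 25)]  |A|=434.3729
3. ⊥bis P8·P1 via (41.325,19.18): [(42.2064, 24.5201) (63.4597, 0) (70, 0) (70, 25) (42.2857, 25)]  |A|=434.2541
4. ⊥bis P8·P2 via (64.31,9.27): [(42.2064, 24.5201) (57.7901, 6.541) (70, 11.6517) (70, 25) (42.2857, 25)]  |A|=341.7314
5. ⊥bis P8·P3 via (43.02,14.39): [(42.2209, 24.6076) (42.2298, 24.4931) (57.7901, 6.541) (70, 11.6517) (70, 25) (42.2857, 25)]  |A|=341.7302
6. ⊥bis P8·P4 via (56.74,13.51): [(59.7186, 7.3482) (70, 11.6517) (70, 25) (51.1857, 25)]  |A|=234.6727
7. ⊥bis P8·P5 via (57.56,9.115): [(59.391, 8.0259) (60.1951, 7.5476) (70, 11.6517) (70, 25) (51.1857, 25)]  |A|=234.4786
8. ⊥bis P8·P6 via (37.52,19.79): [(59.391, 8.0259) (60.1951, 7.5476) (70, 11.6517) (70, 25) (51.1857, 25)]  |A|=234.4786
9. ⊥bis P8·P7 via (60.72,16.78): [(56.8367, 13.3099) (59.391, 8.0259) (60.1951, 7.5476) (70, 11.6517) (70, 25) (69.9186, 25)]  |A|=124.9837
10. ⊥bis P8·P9 via (58.55,10.085): [(56.8367, 13.3099) (58.3434, 10.193) (61.9761, 8.2931) (70, 11.6517) (70, 25) (69.9186, 25)]  |A|=121.3171
11. canonical 6-gon: [(56.8367, 13.3099) (58.3434, 10.193) (61.9761, 8.2931) (70, 11.6517) (70, 25) (69.9186, 25)]
12. shoelace: 121.3171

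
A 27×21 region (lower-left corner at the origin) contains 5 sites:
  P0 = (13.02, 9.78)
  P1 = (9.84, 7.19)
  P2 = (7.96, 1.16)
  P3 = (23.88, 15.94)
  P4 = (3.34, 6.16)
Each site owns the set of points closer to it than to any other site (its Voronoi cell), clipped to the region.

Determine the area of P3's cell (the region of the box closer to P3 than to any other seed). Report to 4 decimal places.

Area of P3's cell: 151.4386

1. box [0,27]×[0,21]: [(0, 0) (27, 0) (27, 21) (0, 21)]
2. ⊥bis P3·P0 via (18.45,12.86): [(25.7444, 0) (27, 0) (27, 21) (13.8328, 21)]  |A|=151.4386
3. ⊥bis P3·P1 via (16.86,11.565): [(25.7444, 0) (27, 0) (27, 21) (13.8328, 21)]  |A|=151.4386
4. ⊥bis P3·P2 via (15.92,8.55): [(25.7444, 0) (27, 0) (27, 21) (13.8328, 21)]  |A|=151.4386
5. ⊥bis P3·P4 via (13.61,11.05): [(25.7444, 0) (27, 0) (27, 21) (13.8328, 21)]  |A|=151.4386
6. canonical 4-gon: [(25.7444, 0) (27, 0) (27, 21) (13.8328, 21)]
7. shoelace: 151.4386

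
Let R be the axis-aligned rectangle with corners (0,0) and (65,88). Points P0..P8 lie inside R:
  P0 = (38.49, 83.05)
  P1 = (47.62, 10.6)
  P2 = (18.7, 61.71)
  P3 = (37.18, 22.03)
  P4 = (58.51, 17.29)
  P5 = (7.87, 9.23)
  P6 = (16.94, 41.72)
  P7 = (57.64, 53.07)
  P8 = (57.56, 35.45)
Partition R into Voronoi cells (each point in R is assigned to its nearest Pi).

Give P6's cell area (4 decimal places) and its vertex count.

1. box [0,65]×[0,88]: [(0, 0) (65, 0) (65, 88) (0, 88)]
2. ⊥bis P6·P0 via (27.715,62.385): [(0, 76.836) (0, 0) (65, 0) (65, 42.9441)]  |A|=3892.8525
3. ⊥bis P6·P1 via (32.28,26.16): [(54.7343, 48.2968) (0, 76.836) (0, 0) (5.7448, 0)]  |A|=2241.5086
4. ⊥bis P6·P2 via (17.82,51.715): [(54.7343, 48.2968) (54.3463, 48.4991) (0, 53.2839) (0, 0) (5.7448, 0)]  |A|=1601.5257
5. ⊥bis P6·P3 via (27.06,31.875): [(44.1092, 49.4004) (0, 53.2839) (0, 4.0591)]  |A|=1085.6326
6. ⊥bis P6·P4 via (37.725,29.505): [(44.1092, 49.4004) (0, 53.2839) (0, 4.0591)]  |A|=1085.6326
7. ⊥bis P6·P5 via (12.405,25.475): [(19.0337, 23.6245) (44.1092, 49.4004) (0, 53.2839) (0, 28.938)]  |A|=848.8639
8. ⊥bis P6·P7 via (37.29,47.395): [(19.0337, 23.6245) (38.3746, 43.5057) (36.545, 50.0664) (0, 53.2839) (0, 28.938)]  |A|=824.6601
9. ⊥bis P6·P8 via (37.25,38.585): [(19.0337, 23.6245) (37.9407, 43.0596) (38.1396, 44.3484) (36.545, 50.0664) (0, 53.2839) (0, 28.938)]  |A|=824.4249
10. canonical 6-gon: [(19.0337, 23.6245) (37.9407, 43.0596) (38.1396, 44.3484) (36.545, 50.0664) (0, 53.2839) (0, 28.938)]
11. shoelace: 824.4249

Area of P6's cell: 824.4249 (6 vertices)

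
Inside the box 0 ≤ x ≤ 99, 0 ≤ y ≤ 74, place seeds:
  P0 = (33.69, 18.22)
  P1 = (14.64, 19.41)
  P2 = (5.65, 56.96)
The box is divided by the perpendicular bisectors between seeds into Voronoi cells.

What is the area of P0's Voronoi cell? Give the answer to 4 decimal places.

Area of P0's cell: 4773.5398

1. box [0,99]×[0,74]: [(0, 0) (99, 0) (99, 74) (0, 74)]
2. ⊥bis P0·P1 via (24.165,18.815): [(22.9897, 0) (99, 0) (99, 74) (27.6123, 74)]  |A|=5453.7285
3. ⊥bis P0·P2 via (19.67,37.59): [(25.6062, 41.8866) (22.9897, 0) (99, 0) (99, 74) (69.974, 74)]  |A|=4773.5398
4. canonical 5-gon: [(25.6062, 41.8866) (22.9897, 0) (99, 0) (99, 74) (69.974, 74)]
5. shoelace: 4773.5398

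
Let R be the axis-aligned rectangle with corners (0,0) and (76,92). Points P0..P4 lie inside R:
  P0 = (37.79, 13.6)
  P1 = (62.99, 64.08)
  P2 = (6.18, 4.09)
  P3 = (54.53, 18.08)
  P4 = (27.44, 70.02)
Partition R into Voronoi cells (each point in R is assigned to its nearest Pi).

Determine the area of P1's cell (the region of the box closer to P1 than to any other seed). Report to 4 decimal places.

1. box [0,76]×[0,92]: [(0, 0) (76, 0) (76, 92) (0, 92)]
2. ⊥bis P1·P0 via (50.39,38.84): [(0, 63.9951) (76, 26.0553) (76, 92) (0, 92)]  |A|=3570.0861
3. ⊥bis P1·P2 via (34.585,34.085): [(0, 66.8367) (6.346, 60.8271) (76, 26.0553) (76, 92) (0, 92)]  |A|=3561.0697
4. ⊥bis P1·P3 via (58.76,41.08): [(0, 66.8367) (6.346, 60.8271) (38.4033, 44.8239) (76, 37.9093) (76, 92) (0, 92)]  |A|=3338.233
5. ⊥bis P1·P4 via (45.215,67.05): [(41.4089, 44.2711) (76, 37.9093) (76, 92) (49.3839, 92)]  |A|=1570.7072
6. canonical 4-gon: [(41.4089, 44.2711) (76, 37.9093) (76, 92) (49.3839, 92)]
7. shoelace: 1570.7072

Area of P1's cell: 1570.7072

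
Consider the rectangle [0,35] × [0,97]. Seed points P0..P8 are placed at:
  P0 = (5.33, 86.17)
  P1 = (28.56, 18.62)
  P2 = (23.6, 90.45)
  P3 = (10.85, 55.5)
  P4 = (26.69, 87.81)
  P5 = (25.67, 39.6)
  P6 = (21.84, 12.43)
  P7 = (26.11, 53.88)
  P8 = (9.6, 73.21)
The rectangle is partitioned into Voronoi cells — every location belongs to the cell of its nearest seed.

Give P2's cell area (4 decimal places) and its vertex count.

1. box [0,35]×[0,97]: [(0, 0) (35, 0) (35, 97) (0, 97)]
2. ⊥bis P2·P0 via (14.465,88.31): [(35, 0.6524) (35, 97) (12.4292, 97)]  |A|=1087.3187
3. ⊥bis P2·P1 via (26.08,54.535): [(22.4362, 54.2834) (35, 55.1509) (35, 97) (12.4292, 97)]  |A|=744.9645
4. ⊥bis P2·P3 via (17.225,72.975): [(18.1352, 72.6429) (35, 66.4906) (35, 97) (12.4292, 97)]  |A|=532.146
5. ⊥bis P2·P4 via (25.145,89.13): [(16.6125, 79.1431) (31.8689, 97) (12.4292, 97)]  |A|=173.5661
6. ⊥bis P2·P5 via (24.635,65.025): [(16.6125, 79.1431) (31.8689, 97) (12.4292, 97)]  |A|=173.5661
7. ⊥bis P2·P6 via (22.72,51.44): [(16.6125, 79.1431) (31.8689, 97) (12.4292, 97)]  |A|=173.5661
8. ⊥bis P2·P7 via (24.855,72.165): [(16.6125, 79.1431) (31.8689, 97) (12.4292, 97)]  |A|=173.5661
9. ⊥bis P2·P8 via (16.6,81.83): [(15.8381, 82.4487) (17.9627, 80.7234) (31.8689, 97) (12.4292, 97)]  |A|=170.7225
10. canonical 4-gon: [(15.8381, 82.4487) (17.9627, 80.7234) (31.8689, 97) (12.4292, 97)]
11. shoelace: 170.7225

Area of P2's cell: 170.7225 (4 vertices)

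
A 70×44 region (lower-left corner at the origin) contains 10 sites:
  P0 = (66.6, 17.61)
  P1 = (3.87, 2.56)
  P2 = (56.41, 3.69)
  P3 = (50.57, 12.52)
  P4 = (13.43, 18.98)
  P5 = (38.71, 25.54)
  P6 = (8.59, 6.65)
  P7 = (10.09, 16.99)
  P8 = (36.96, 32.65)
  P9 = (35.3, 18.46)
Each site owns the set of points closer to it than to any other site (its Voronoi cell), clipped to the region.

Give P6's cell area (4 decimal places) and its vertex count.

Area of P6's cell: 220.0595 (6 vertices)

1. box [0,70]×[0,44]: [(0, 0) (70, 0) (70, 44) (0, 44)]
2. ⊥bis P6·P0 via (37.595,12.13): [(0, 0) (39.8868, 0) (31.5737, 44) (0, 44)]  |A|=1572.1302
3. ⊥bis P6·P1 via (6.23,4.605): [(0, 11.7946) (10.2203, 0) (39.8868, 0) (31.5737, 44) (0, 44)]  |A|=1511.8576
4. ⊥bis P6·P2 via (32.5,5.17): [(0, 11.7946) (10.2203, 0) (32.18, 0) (34.0818, 30.7249) (31.5737, 44) (0, 44)]  |A|=1393.4627
5. ⊥bis P6·P3 via (29.58,9.585): [(0, 11.7946) (10.2203, 0) (30.9203, 0) (24.7678, 44) (0, 44)]  |A|=1164.8647
6. ⊥bis P6·P4 via (11.01,12.815): [(0, 17.1368) (0, 11.7946) (10.2203, 0) (30.9203, 0) (30.1806, 5.2898)]  |A|=280.1085
7. ⊥bis P6·P5 via (23.65,16.095): [(0, 17.1368) (0, 11.7946) (10.2203, 0) (30.9203, 0) (30.1806, 5.2898)]  |A|=280.1085
8. ⊥bis P6·P7 via (9.34,11.82): [(16.0096, 10.8525) (0, 13.1749) (0, 11.7946) (10.2203, 0) (30.9203, 0) (30.1806, 5.2898)]  |A|=248.3941
9. ⊥bis P6·P8 via (22.775,19.65): [(16.0096, 10.8525) (0, 13.1749) (0, 11.7946) (10.2203, 0) (30.9203, 0) (30.1806, 5.2898)]  |A|=248.3941
10. ⊥bis P6·P9 via (21.945,12.555): [(24.1024, 7.6757) (16.0096, 10.8525) (0, 13.1749) (0, 11.7946) (10.2203, 0) (27.4963, 0)]  |A|=220.0595
11. canonical 6-gon: [(24.1024, 7.6757) (16.0096, 10.8525) (0, 13.1749) (0, 11.7946) (10.2203, 0) (27.4963, 0)]
12. shoelace: 220.0595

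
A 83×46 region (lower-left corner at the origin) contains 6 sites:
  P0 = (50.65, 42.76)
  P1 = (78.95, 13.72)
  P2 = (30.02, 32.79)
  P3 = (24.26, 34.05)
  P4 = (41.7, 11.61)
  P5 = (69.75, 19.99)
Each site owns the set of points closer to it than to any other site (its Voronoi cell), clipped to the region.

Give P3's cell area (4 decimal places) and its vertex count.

Area of P3's cell: 1020.3430 (5 vertices)

1. box [0,83]×[0,46]: [(0, 0) (83, 0) (83, 46) (0, 46)]
2. ⊥bis P3·P0 via (37.455,38.405): [(0, 0) (50.1305, 0) (34.9483, 46) (0, 46)]  |A|=1956.8128
3. ⊥bis P3·P1 via (51.605,23.885): [(0, 0) (42.7262, 0) (46.6483, 10.5508) (34.9483, 46) (0, 46)]  |A|=1917.7519
4. ⊥bis P3·P2 via (27.14,33.42): [(0, 0) (19.8294, 0) (29.8919, 46) (0, 46)]  |A|=1143.5887
5. ⊥bis P3·P4 via (32.98,22.83): [(0, 0) (3.6047, 0) (23.1527, 15.1924) (29.8919, 46) (0, 46)]  |A|=1020.343
6. ⊥bis P3·P5 via (47.005,27.02): [(0, 0) (3.6047, 0) (23.1527, 15.1924) (29.8919, 46) (0, 46)]  |A|=1020.343
7. canonical 5-gon: [(0, 0) (3.6047, 0) (23.1527, 15.1924) (29.8919, 46) (0, 46)]
8. shoelace: 1020.343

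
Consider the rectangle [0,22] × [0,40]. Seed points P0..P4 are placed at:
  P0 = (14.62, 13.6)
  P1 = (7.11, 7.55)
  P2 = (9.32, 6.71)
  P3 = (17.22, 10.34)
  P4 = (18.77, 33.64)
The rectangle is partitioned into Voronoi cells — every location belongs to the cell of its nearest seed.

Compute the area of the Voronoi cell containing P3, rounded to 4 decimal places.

Area of P3's cell: 100.0400

1. box [0,22]×[0,40]: [(0, 0) (22, 0) (22, 40) (0, 40)]
2. ⊥bis P3·P0 via (15.92,11.97): [(0.9115, 0) (22, 0) (22, 16.8191)]  |A|=177.3449
3. ⊥bis P3·P1 via (12.165,8.945): [(12.1582, 8.9698) (14.6335, 0) (22, 0) (22, 16.8191)]  |A|=115.8032
4. ⊥bis P3·P2 via (13.27,8.525): [(12.8223, 9.4994) (17.1872, 0) (22, 0) (22, 16.8191)]  |A|=100.04
5. ⊥bis P3·P4 via (17.995,21.99): [(12.8223, 9.4994) (17.1872, 0) (22, 0) (22, 16.8191)]  |A|=100.04
6. canonical 4-gon: [(12.8223, 9.4994) (17.1872, 0) (22, 0) (22, 16.8191)]
7. shoelace: 100.04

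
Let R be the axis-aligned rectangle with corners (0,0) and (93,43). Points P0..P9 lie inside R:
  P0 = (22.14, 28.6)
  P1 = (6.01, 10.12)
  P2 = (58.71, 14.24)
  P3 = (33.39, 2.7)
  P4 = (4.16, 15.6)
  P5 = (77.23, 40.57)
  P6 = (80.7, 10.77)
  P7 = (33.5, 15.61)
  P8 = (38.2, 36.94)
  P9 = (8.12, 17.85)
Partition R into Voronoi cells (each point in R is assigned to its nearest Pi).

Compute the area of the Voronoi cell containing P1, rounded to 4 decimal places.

Area of P1's cell: 238.2149

1. box [0,93]×[0,43]: [(0, 0) (93, 0) (93, 43) (0, 43)]
2. ⊥bis P1·P0 via (14.075,19.36): [(0, 31.6452) (0, 0) (36.2556, 0)]  |A|=573.6569
3. ⊥bis P1·P2 via (32.36,12.18): [(33.0967, 2.7572) (0, 31.6452) (0, 0) (33.3122, 0)]  |A|=569.5991
4. ⊥bis P1·P3 via (19.7,6.41): [(21.4621, 12.9123) (0, 31.6452) (0, 0) (17.9629, 0)]  |A|=455.5568
5. ⊥bis P1·P4 via (5.085,12.86): [(21.4621, 12.9123) (16.9377, 16.8614) (0, 11.1433) (0, 0) (17.9629, 0)]  |A|=281.9303
6. ⊥bis P1·P5 via (41.62,25.345): [(21.4621, 12.9123) (16.9377, 16.8614) (0, 11.1433) (0, 0) (17.9629, 0)]  |A|=281.9303
7. ⊥bis P1·P6 via (43.355,10.445): [(21.4621, 12.9123) (16.9377, 16.8614) (0, 11.1433) (0, 0) (17.9629, 0)]  |A|=281.9303
8. ⊥bis P1·P7 via (19.755,12.865): [(20.4738, 9.2655) (19.3832, 14.7268) (16.9377, 16.8614) (0, 11.1433) (0, 0) (17.9629, 0)]  |A|=277.243
9. ⊥bis P1·P8 via (22.105,23.53): [(20.4738, 9.2655) (19.3832, 14.7268) (16.9377, 16.8614) (0, 11.1433) (0, 0) (17.9629, 0)]  |A|=277.243
10. ⊥bis P1·P9 via (7.065,13.985): [(20.4738, 9.2655) (20.2501, 10.386) (7.8128, 13.7809) (0, 11.1433) (0, 0) (17.9629, 0)]  |A|=238.2149
11. canonical 6-gon: [(20.4738, 9.2655) (20.2501, 10.386) (7.8128, 13.7809) (0, 11.1433) (0, 0) (17.9629, 0)]
12. shoelace: 238.2149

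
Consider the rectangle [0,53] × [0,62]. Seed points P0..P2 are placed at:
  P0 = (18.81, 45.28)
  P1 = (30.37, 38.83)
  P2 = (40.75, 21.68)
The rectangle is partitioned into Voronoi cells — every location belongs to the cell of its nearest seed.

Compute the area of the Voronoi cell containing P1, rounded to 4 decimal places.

Area of P1's cell: 878.4962

1. box [0,53]×[0,62]: [(0, 0) (53, 0) (53, 62) (0, 62)]
2. ⊥bis P1·P0 via (24.59,42.055): [(1.1251, 0) (53, 0) (53, 62) (35.7185, 62)]  |A|=2143.8503
3. ⊥bis P1·P2 via (35.56,30.255): [(9.0554, 14.2132) (53, 40.8105) (53, 62) (35.7185, 62)]  |A|=878.4962
4. canonical 4-gon: [(9.0554, 14.2132) (53, 40.8105) (53, 62) (35.7185, 62)]
5. shoelace: 878.4962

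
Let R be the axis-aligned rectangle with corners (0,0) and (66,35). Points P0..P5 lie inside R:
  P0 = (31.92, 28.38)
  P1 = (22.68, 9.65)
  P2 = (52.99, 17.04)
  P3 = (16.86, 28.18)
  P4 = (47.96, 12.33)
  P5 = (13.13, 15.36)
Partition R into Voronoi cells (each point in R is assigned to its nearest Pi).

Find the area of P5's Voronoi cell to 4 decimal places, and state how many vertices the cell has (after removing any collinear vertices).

1. box [0,66]×[0,35]: [(0, 0) (66, 0) (66, 35) (0, 35)]
2. ⊥bis P5·P0 via (22.525,21.87): [(0, 0) (37.6792, 0) (13.4269, 35) (0, 35)]  |A|=894.3574
3. ⊥bis P5·P1 via (17.905,12.505): [(0, 0) (10.4282, 0) (23.0507, 21.1113) (13.4269, 35) (0, 35)]  |A|=606.7056
4. ⊥bis P5·P2 via (33.06,16.2): [(0, 0) (10.4282, 0) (23.0507, 21.1113) (13.4269, 35) (0, 35)]  |A|=606.7056
5. ⊥bis P5·P3 via (14.995,21.77): [(0, 26.1328) (0, 0) (10.4282, 0) (22.1925, 19.6759)]  |A|=392.5682
6. ⊥bis P5·P4 via (30.545,13.845): [(0, 26.1328) (0, 0) (10.4282, 0) (22.1925, 19.6759)]  |A|=392.5682
7. canonical 4-gon: [(0, 26.1328) (0, 0) (10.4282, 0) (22.1925, 19.6759)]
8. shoelace: 392.5682

Area of P5's cell: 392.5682 (4 vertices)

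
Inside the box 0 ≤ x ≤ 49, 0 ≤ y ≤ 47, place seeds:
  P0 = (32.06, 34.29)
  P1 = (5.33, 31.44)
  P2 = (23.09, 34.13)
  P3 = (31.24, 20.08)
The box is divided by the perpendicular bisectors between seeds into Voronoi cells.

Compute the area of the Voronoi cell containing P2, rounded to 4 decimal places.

Area of P2's cell: 316.6651

1. box [0,49]×[0,47]: [(0, 0) (49, 0) (49, 47) (0, 47)]
2. ⊥bis P2·P0 via (27.575,34.21): [(0, 0) (28.1852, 0) (27.3469, 47) (0, 47)]  |A|=1305.0037
3. ⊥bis P2·P1 via (14.21,32.785): [(19.1757, 0) (28.1852, 0) (27.3469, 47) (12.0569, 47)]  |A|=571.0356
4. ⊥bis P2·P3 via (27.165,27.105): [(16.0471, 20.6558) (27.6962, 27.4132) (27.3469, 47) (12.0569, 47)]  |A|=316.6651
5. canonical 4-gon: [(16.0471, 20.6558) (27.6962, 27.4132) (27.3469, 47) (12.0569, 47)]
6. shoelace: 316.6651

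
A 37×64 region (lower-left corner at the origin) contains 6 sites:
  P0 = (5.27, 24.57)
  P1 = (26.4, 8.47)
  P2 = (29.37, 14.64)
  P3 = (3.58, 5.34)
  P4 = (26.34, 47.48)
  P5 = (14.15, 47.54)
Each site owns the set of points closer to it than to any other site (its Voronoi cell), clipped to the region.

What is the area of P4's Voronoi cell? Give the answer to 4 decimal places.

1. box [0,37]×[0,64]: [(0, 0) (37, 0) (37, 64) (0, 64)]
2. ⊥bis P4·P0 via (15.805,36.025): [(0, 50.5606) (37, 16.5323) (37, 64) (0, 64)]  |A|=1126.7815
3. ⊥bis P4·P1 via (26.37,27.975): [(0, 50.5606) (24.561, 27.9722) (37, 27.9913) (37, 64) (0, 64)]  |A|=1055.5117
4. ⊥bis P4·P2 via (27.855,31.06): [(0, 50.5606) (21.81, 30.5023) (37, 31.9038) (37, 64) (0, 64)]  |A|=1010.0351
5. ⊥bis P4·P3 via (14.96,26.41): [(0, 50.5606) (21.81, 30.5023) (37, 31.9038) (37, 64) (0, 64)]  |A|=1010.0351
6. ⊥bis P4·P5 via (20.245,47.51): [(20.1687, 32.0118) (21.81, 30.5023) (37, 31.9038) (37, 64) (20.3262, 64)]  |A|=549.4085
7. canonical 5-gon: [(20.1687, 32.0118) (21.81, 30.5023) (37, 31.9038) (37, 64) (20.3262, 64)]
8. shoelace: 549.4085

Area of P4's cell: 549.4085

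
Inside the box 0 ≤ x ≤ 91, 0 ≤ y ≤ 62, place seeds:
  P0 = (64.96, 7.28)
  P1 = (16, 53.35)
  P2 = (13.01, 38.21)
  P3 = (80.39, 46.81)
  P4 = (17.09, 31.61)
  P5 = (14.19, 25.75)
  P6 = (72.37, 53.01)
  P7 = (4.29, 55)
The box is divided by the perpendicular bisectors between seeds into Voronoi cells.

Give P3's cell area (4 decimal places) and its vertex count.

Area of P3's cell: 692.9000 (4 vertices)

1. box [0,91]×[0,62]: [(0, 0) (91, 0) (91, 62) (0, 62)]
2. ⊥bis P3·P0 via (72.675,27.045): [(0, 55.4127) (91, 19.8921) (91, 62) (0, 62)]  |A|=2215.6322
3. ⊥bis P3·P1 via (48.195,50.08): [(46.8781, 37.1145) (91, 19.8921) (91, 62) (49.4057, 62)]  |A|=1446.4886
4. ⊥bis P3·P2 via (46.7,42.51): [(47.1044, 39.342) (47.4154, 36.9047) (91, 19.8921) (91, 62) (49.4057, 62)]  |A|=1445.8665
5. ⊥bis P3·P4 via (48.74,39.21): [(47.5811, 44.0361) (49.4878, 36.0958) (91, 19.8921) (91, 62) (49.4057, 62)]  |A|=1437.0989
6. ⊥bis P3·P5 via (47.29,36.28): [(47.5811, 44.0361) (49.4878, 36.0958) (91, 19.8921) (91, 62) (49.4057, 62)]  |A|=1437.0989
7. ⊥bis P3·P6 via (76.38,49.91): [(61.9424, 31.2343) (91, 19.8921) (91, 62) (85.7264, 62)]  |A|=692.9
8. ⊥bis P3·P7 via (42.34,50.905): [(61.9424, 31.2343) (91, 19.8921) (91, 62) (85.7264, 62)]  |A|=692.9
9. canonical 4-gon: [(61.9424, 31.2343) (91, 19.8921) (91, 62) (85.7264, 62)]
10. shoelace: 692.9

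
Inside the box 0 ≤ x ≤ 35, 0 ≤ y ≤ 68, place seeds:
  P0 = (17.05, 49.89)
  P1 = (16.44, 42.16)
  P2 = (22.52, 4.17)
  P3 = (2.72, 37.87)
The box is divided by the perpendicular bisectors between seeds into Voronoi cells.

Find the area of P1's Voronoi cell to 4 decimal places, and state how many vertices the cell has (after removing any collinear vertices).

1. box [0,35]×[0,68]: [(0, 0) (35, 0) (35, 68) (0, 68)]
2. ⊥bis P1·P0 via (16.745,46.025): [(0, 47.3464) (0, 0) (35, 0) (35, 44.5844)]  |A|=1608.7897
3. ⊥bis P1·P2 via (19.48,23.165): [(0, 47.3464) (0, 20.0474) (35, 25.6489) (35, 44.5844)]  |A|=809.1056
4. ⊥bis P1·P3 via (9.58,40.015): [(7.472, 46.7568) (15.0694, 22.4591) (35, 25.6489) (35, 44.5844)]  |A|=514.8798
5. canonical 4-gon: [(7.472, 46.7568) (15.0694, 22.4591) (35, 25.6489) (35, 44.5844)]
6. shoelace: 514.8798

Area of P1's cell: 514.8798 (4 vertices)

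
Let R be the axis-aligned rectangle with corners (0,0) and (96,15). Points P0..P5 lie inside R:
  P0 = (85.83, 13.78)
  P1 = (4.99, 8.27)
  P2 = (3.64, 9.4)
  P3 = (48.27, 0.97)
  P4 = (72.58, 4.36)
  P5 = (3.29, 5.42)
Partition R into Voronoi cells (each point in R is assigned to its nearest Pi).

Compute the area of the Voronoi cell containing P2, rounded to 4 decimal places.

Area of P2's cell: 47.2846

1. box [0,96]×[0,15]: [(0, 0) (96, 0) (96, 15) (0, 15)]
2. ⊥bis P2·P0 via (44.735,11.59): [(0, 0) (45.3526, 0) (44.5533, 15) (0, 15)]  |A|=674.2944
3. ⊥bis P2·P1 via (4.315,8.835): [(0, 3.6799) (9.4753, 15) (0, 15)]  |A|=53.6308
4. ⊥bis P2·P3 via (25.955,5.185): [(0, 3.6799) (9.4753, 15) (0, 15)]  |A|=53.6308
5. ⊥bis P2·P4 via (38.11,6.88): [(0, 3.6799) (9.4753, 15) (0, 15)]  |A|=53.6308
6. ⊥bis P2·P5 via (3.465,7.41): [(0, 7.7147) (3.1457, 7.4381) (9.4753, 15) (0, 15)]  |A|=47.2846
7. canonical 4-gon: [(0, 7.7147) (3.1457, 7.4381) (9.4753, 15) (0, 15)]
8. shoelace: 47.2846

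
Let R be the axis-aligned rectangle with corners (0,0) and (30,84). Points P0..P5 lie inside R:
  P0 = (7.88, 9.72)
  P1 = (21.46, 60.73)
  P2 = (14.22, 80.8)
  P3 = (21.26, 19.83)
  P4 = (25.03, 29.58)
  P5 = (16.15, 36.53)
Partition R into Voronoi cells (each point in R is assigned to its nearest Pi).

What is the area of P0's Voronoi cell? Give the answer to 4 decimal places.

1. box [0,30]×[0,84]: [(0, 0) (30, 0) (30, 84) (0, 84)]
2. ⊥bis P0·P1 via (14.67,35.225): [(0, 39.1305) (0, 0) (30, 0) (30, 31.1438)]  |A|=1054.1144
3. ⊥bis P0·P2 via (11.05,45.26): [(0, 39.1305) (0, 0) (30, 0) (30, 31.1438)]  |A|=1054.1144
4. ⊥bis P0·P3 via (14.57,14.775): [(0, 34.0576) (0, 0) (25.7341, 0)]  |A|=438.2197
5. ⊥bis P0·P4 via (16.455,19.65): [(0.4304, 33.488) (0, 33.8596) (0, 0) (25.7341, 0)]  |A|=438.1771
6. ⊥bis P0·P5 via (12.015,23.125): [(7.1197, 24.635) (0, 26.8312) (0, 0) (25.7341, 0)]  |A|=412.4951
7. canonical 4-gon: [(7.1197, 24.635) (0, 26.8312) (0, 0) (25.7341, 0)]
8. shoelace: 412.4951

Area of P0's cell: 412.4951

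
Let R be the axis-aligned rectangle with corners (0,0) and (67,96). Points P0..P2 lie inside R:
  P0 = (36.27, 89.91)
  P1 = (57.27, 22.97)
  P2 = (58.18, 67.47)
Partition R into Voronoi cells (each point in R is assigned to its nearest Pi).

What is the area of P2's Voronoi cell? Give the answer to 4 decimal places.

Area of P2's cell: 1405.1995

1. box [0,67]×[0,96]: [(0, 0) (67, 0) (67, 96) (0, 96)]
2. ⊥bis P2·P0 via (47.225,78.69): [(0, 32.5804) (0, 0) (67, 0) (67, 96) (64.9537, 96)]  |A|=4372.3298
3. ⊥bis P2·P1 via (57.725,45.22): [(13.864, 46.1169) (67, 45.0303) (67, 96) (64.9537, 96)]  |A|=1405.1995
4. canonical 4-gon: [(13.864, 46.1169) (67, 45.0303) (67, 96) (64.9537, 96)]
5. shoelace: 1405.1995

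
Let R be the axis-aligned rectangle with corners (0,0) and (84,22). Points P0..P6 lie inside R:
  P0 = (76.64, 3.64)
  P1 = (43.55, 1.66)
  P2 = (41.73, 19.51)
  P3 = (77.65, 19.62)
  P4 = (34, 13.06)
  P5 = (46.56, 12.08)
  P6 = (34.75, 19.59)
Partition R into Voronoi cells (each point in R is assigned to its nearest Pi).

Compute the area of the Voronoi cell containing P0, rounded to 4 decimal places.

1. box [0,84]×[0,22]: [(0, 0) (84, 0) (84, 22) (0, 22)]
2. ⊥bis P0·P1 via (60.095,2.65): [(60.2536, 0) (84, 0) (84, 22) (58.9372, 22)]  |A|=536.902
3. ⊥bis P0·P2 via (59.185,11.575): [(59.5172, 12.3058) (60.2536, 0) (84, 0) (84, 22) (63.9242, 22)]  |A|=512.7295
4. ⊥bis P0·P3 via (77.145,11.63): [(59.7109, 12.7319) (59.5172, 12.3058) (60.2536, 0) (84, 0) (84, 11.1967)]  |A|=288.4965
5. ⊥bis P0·P4 via (55.32,8.35): [(59.7109, 12.7319) (59.5172, 12.3058) (60.2536, 0) (84, 0) (84, 11.1967)]  |A|=288.4965
6. ⊥bis P0·P5 via (61.6,7.86): [(62.9102, 12.5297) (60.1026, 2.5232) (60.2536, 0) (84, 0) (84, 11.1967)]  |A|=271.1336
7. ⊥bis P0·P6 via (55.695,11.615): [(62.9102, 12.5297) (60.1026, 2.5232) (60.2536, 0) (84, 0) (84, 11.1967)]  |A|=271.1336
8. canonical 5-gon: [(62.9102, 12.5297) (60.1026, 2.5232) (60.2536, 0) (84, 0) (84, 11.1967)]
9. shoelace: 271.1336

Area of P0's cell: 271.1336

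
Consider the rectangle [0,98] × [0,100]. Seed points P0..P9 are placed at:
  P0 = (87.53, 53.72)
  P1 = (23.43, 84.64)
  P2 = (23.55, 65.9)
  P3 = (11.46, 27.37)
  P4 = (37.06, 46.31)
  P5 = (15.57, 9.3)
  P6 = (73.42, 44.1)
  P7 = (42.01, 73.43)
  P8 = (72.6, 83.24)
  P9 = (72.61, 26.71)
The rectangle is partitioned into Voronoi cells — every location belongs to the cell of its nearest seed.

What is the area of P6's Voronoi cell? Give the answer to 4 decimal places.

1. box [0,98]×[0,100]: [(0, 0) (98, 0) (98, 100) (0, 100)]
2. ⊥bis P6·P0 via (80.475,48.91): [(0, 0) (98, 0) (98, 23.2055) (45.6426, 100) (0, 100)]  |A|=7789.6168
3. ⊥bis P6·P1 via (48.425,64.37): [(0, 4.657) (0, 0) (98, 0) (98, 23.2055) (60.1105, 78.7794)]  |A|=4439.7786
4. ⊥bis P6·P2 via (48.485,55): [(57.4408, 75.4874) (24.4425, 0) (98, 0) (98, 23.2055) (60.1105, 78.7794)]  |A|=3383.4782
5. ⊥bis P6·P3 via (42.44,35.735): [(57.4408, 75.4874) (41.5326, 39.0956) (52.0889, 0) (98, 0) (98, 23.2055) (60.1105, 78.7794)]  |A|=2843.0517
6. ⊥bis P6·P4 via (55.24,45.205): [(57.4408, 75.4874) (57.0224, 74.5303) (52.4924, 0) (98, 0) (98, 23.2055) (60.1105, 78.7794)]  |A|=2338.1939
7. ⊥bis P6·P5 via (44.495,26.7): [(57.4408, 75.4874) (57.0224, 74.5303) (53.2324, 12.1753) (60.5565, 0) (98, 0) (98, 23.2055) (60.1105, 78.7794)]  |A|=2289.1022
8. ⊥bis P6·P7 via (57.715,58.765): [(55.9493, 56.874) (53.2324, 12.1753) (60.5565, 0) (98, 0) (98, 23.2055) (66.9865, 68.694)]  |A|=2167.2367
9. ⊥bis P6·P8 via (73.01,63.67): [(62.0814, 63.441) (55.9493, 56.874) (53.2324, 12.1753) (60.5565, 0) (98, 0) (98, 23.2055) (70.4484, 63.6163)]  |A|=2145.6906
10. ⊥bis P6·P9 via (73.015,35.405): [(62.0814, 63.441) (55.9493, 56.874) (54.6962, 36.2583) (90.2292, 34.6032) (70.4484, 63.6163)]  |A|=671.2597
11. canonical 5-gon: [(62.0814, 63.441) (55.9493, 56.874) (54.6962, 36.2583) (90.2292, 34.6032) (70.4484, 63.6163)]
12. shoelace: 671.2597

Area of P6's cell: 671.2597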